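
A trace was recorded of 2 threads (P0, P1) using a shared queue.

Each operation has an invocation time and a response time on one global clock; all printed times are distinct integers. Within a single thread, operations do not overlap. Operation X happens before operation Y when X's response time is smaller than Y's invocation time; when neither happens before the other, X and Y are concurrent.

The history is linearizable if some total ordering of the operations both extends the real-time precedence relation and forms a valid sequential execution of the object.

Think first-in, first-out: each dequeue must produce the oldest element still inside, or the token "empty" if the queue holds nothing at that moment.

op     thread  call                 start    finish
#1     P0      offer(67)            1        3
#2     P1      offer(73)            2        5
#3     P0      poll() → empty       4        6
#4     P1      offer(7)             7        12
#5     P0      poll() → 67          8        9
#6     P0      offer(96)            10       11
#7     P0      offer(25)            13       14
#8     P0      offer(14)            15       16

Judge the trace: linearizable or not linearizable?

not linearizable

cut after 5 events: linearizable; cut after 6 events (#3 responds, time 6): not linearizable
the 3 completed operations admit 3 real-time orders; each fails the queue replay
sample order #1, #2, #3 stalls at step 3 — #3 poll() → empty has no legal effect
sample order #1, #3, #2 stalls at step 2 — #3 poll() → empty has no legal effect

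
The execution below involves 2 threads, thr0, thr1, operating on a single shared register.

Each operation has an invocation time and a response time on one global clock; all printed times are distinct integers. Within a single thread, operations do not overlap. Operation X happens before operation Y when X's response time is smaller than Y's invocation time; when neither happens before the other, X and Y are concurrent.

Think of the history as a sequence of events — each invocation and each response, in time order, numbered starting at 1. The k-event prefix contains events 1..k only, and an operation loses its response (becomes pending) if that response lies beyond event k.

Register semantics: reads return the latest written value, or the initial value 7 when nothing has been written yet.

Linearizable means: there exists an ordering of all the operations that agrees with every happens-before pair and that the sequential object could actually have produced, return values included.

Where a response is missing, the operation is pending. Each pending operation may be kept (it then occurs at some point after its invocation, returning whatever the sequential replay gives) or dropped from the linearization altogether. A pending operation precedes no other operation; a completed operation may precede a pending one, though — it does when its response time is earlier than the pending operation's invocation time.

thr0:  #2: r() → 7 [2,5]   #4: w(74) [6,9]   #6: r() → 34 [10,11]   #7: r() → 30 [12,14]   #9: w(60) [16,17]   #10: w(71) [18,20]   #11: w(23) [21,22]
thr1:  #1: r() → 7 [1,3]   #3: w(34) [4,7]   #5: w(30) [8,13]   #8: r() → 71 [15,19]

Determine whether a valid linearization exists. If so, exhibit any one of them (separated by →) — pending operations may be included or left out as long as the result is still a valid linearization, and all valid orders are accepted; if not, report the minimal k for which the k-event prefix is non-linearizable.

step 1: #1 r() → 7 — value 7
step 2: #2 r() → 7 — value 7
step 3: #4 w(74) — value 74
step 4: #3 w(34) — value 34
step 5: #6 r() → 34 — value 34
step 6: #5 w(30) — value 30
step 7: #7 r() → 30 — value 30
step 8: #9 w(60) — value 60
step 9: #10 w(71) — value 71
step 10: #8 r() → 71 — value 71
step 11: #11 w(23) — value 23

linearizable — witness: #1 → #2 → #4 → #3 → #6 → #5 → #7 → #9 → #10 → #8 → #11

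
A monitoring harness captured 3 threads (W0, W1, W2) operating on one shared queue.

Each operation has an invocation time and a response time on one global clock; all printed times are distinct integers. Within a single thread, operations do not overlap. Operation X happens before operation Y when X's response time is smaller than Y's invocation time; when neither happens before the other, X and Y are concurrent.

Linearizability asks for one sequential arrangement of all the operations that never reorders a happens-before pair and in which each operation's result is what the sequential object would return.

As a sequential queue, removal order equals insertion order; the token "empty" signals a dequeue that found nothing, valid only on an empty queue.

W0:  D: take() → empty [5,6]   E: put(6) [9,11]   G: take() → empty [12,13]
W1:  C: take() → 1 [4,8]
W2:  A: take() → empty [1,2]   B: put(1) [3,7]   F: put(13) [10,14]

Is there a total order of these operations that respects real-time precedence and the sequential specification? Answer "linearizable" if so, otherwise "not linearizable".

events 1..12 are fine; event 13 — the response of G at time 13 — makes the prefix non-linearizable
6 orders of the 6 completed queue ops respect real time; none is legal
no escape via the 1 pending operation (F): every completion choice fails
take A, B, C, D, E, G (pending dropped): step 6 already fails, because G take() → empty cannot occur there
take A, B, D, C, E, G (pending dropped): step 3 already fails, because D take() → empty cannot occur there

not linearizable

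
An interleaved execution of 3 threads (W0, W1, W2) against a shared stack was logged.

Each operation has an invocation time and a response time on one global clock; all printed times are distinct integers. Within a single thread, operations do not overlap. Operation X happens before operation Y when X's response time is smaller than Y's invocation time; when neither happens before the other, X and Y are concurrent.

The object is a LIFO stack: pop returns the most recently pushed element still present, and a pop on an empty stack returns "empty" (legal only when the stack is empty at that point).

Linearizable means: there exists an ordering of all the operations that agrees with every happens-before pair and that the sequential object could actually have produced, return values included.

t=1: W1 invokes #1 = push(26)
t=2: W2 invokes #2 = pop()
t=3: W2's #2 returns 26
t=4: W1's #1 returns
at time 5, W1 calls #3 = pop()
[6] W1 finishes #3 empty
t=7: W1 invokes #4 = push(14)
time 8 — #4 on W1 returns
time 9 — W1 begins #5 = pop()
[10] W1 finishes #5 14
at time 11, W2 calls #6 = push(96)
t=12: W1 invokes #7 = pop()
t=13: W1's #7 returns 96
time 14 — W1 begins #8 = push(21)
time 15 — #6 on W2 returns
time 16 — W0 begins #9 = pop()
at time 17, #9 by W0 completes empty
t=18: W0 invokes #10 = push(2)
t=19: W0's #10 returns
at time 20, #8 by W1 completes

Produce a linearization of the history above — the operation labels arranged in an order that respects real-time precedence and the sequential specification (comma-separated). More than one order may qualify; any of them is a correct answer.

after step 1 (#1 push(26)): stack <26>
after step 2 (#2 pop() → 26): stack <>
after step 3 (#3 pop() → empty): stack <>
after step 4 (#4 push(14)): stack <14>
after step 5 (#5 pop() → 14): stack <>
after step 6 (#6 push(96)): stack <96>
after step 7 (#7 pop() → 96): stack <>
after step 8 (#9 pop() → empty): stack <>
after step 9 (#8 push(21)): stack <21>
after step 10 (#10 push(2)): stack <21,2>

#1, #2, #3, #4, #5, #6, #7, #9, #8, #10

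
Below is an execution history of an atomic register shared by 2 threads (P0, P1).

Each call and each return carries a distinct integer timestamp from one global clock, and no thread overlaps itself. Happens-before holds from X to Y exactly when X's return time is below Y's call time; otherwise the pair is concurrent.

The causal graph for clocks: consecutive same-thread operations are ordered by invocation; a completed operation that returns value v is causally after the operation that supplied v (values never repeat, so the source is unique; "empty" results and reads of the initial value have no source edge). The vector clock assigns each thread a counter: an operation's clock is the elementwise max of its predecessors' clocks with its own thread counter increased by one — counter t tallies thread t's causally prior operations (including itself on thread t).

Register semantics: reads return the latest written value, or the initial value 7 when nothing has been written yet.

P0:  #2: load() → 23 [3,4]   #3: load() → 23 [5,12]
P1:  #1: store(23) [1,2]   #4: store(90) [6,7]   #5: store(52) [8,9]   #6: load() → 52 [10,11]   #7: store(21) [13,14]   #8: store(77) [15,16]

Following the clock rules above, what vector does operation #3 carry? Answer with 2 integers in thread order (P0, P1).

(2, 1)

VC(#1, invoked at 1): no causal predecessors; +1 on P1 → (0, 1)
#4, invoked 6, takes VC(#1)=(0, 1) under max, adds 1 for P1 → (0, 2)
#2, invoked 3, takes VC(#1)=(0, 1) under max, adds 1 for P0 → (1, 1)
#5, invoked 8, takes VC(#4)=(0, 2) under max, adds 1 for P1 → (0, 3)
#3, invoked 5, takes VC(#1)=(0, 1), VC(#2)=(1, 1) under max, adds 1 for P0 → (2, 1)
#6, invoked 10, takes VC(#5)=(0, 3) under max, adds 1 for P1 → (0, 4)
#7, invoked 13, takes VC(#6)=(0, 4) under max, adds 1 for P1 → (0, 5)
#8, invoked 15, takes VC(#7)=(0, 5) under max, adds 1 for P1 → (0, 6)
target: VC(#3) = (2, 1)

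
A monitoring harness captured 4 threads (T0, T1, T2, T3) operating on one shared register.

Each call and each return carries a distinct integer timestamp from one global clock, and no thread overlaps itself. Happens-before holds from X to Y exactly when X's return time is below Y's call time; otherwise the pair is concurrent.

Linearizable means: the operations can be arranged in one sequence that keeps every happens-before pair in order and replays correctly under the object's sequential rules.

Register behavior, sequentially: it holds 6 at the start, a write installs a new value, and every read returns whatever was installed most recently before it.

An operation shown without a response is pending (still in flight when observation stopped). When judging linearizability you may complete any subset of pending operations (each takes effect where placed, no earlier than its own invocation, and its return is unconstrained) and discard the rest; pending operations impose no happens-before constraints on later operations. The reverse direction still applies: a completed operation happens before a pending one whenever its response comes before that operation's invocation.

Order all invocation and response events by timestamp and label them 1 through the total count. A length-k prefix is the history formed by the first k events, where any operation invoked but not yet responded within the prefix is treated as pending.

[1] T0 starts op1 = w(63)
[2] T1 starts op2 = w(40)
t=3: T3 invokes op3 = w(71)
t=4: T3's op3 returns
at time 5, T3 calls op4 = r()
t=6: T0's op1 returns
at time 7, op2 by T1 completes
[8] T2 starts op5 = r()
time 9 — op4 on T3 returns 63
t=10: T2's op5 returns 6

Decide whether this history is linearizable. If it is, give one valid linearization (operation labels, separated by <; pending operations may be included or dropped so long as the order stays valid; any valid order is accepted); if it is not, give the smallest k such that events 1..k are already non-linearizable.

not linearizable — minimal violating prefix: 10 events

prefix check: 1..9 passes, 1..10 fails once op5's time-10 response joins
every one of the 18 real-time-consistent orders over 5 completed register ops fails the sequential spec
for example op1, op2, op3, op4, op5 fails at step 4: op4 r() → 63 is not legal there
for example op1, op2, op3, op5, op4 fails at step 4: op5 r() → 6 is not legal there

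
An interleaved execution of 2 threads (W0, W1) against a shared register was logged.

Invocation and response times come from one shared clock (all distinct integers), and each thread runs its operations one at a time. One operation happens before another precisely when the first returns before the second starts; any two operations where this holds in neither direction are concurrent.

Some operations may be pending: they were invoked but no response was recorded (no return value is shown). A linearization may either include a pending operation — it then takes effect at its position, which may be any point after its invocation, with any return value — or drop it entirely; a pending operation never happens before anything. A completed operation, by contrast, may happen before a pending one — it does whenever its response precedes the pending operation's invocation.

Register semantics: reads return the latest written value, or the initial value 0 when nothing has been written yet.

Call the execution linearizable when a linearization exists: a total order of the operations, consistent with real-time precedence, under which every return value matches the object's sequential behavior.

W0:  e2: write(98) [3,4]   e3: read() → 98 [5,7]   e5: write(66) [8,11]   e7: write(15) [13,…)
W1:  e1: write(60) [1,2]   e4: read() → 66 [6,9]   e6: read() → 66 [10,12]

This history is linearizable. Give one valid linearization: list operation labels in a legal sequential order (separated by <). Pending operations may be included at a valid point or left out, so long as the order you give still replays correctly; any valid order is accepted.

step 1: e1 write(60) — value 60
step 2: e2 write(98) — value 98
step 3: e3 read() → 98 — value 98
step 4: e5 write(66) — value 66
step 5: e4 read() → 66 — value 66
step 6: e6 read() → 66 — value 66

e1 < e2 < e3 < e5 < e4 < e6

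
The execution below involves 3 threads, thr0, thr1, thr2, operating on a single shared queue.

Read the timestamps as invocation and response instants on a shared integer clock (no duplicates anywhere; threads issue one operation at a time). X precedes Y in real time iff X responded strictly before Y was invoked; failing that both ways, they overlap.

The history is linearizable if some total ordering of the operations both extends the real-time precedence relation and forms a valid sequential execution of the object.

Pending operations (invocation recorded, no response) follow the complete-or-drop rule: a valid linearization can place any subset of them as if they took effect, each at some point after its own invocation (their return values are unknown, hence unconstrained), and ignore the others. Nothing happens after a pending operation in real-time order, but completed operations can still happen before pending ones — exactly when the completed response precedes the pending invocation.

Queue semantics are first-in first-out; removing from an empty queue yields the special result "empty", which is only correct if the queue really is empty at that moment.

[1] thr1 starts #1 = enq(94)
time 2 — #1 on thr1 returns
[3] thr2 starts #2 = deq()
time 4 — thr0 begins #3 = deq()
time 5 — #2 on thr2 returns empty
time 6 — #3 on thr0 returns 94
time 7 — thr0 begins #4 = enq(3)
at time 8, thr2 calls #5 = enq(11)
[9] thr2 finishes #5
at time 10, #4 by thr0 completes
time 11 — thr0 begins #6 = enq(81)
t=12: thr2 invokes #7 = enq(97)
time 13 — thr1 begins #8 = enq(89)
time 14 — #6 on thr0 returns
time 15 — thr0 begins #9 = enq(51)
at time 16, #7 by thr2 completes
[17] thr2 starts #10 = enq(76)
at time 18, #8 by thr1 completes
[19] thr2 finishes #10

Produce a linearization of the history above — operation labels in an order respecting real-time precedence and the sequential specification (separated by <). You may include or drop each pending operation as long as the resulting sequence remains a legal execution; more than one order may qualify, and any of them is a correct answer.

1. #1 enq(94), leaving queue <94>
2. #3 deq() → 94, leaving queue <>
3. #2 deq() → empty, leaving queue <>
4. #4 enq(3), leaving queue <3>
5. #5 enq(11), leaving queue <3,11>
6. #6 enq(81), leaving queue <3,11,81>
7. #7 enq(97), leaving queue <3,11,81,97>
8. #8 enq(89), leaving queue <3,11,81,97,89>
9. #9 enq(51) (pending, included), leaving queue <3,11,81,97,89,51>
10. #10 enq(76), leaving queue <3,11,81,97,89,51,76>

#1 < #3 < #2 < #4 < #5 < #6 < #7 < #8 < #9 < #10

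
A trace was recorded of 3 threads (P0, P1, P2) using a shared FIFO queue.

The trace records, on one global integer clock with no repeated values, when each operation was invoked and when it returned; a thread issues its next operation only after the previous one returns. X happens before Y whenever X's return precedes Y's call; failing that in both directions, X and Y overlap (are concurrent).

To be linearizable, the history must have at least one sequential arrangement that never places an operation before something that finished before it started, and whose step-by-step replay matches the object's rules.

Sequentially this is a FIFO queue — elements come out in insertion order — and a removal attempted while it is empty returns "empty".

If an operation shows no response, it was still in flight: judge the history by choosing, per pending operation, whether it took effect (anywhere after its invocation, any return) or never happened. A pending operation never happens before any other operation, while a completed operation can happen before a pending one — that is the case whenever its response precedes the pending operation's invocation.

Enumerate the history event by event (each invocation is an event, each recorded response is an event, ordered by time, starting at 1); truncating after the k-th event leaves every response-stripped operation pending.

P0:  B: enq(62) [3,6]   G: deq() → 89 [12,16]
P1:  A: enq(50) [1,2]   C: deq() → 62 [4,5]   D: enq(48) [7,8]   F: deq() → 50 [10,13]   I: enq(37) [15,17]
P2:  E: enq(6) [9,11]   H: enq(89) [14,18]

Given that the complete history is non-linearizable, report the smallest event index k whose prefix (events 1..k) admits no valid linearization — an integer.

5

events 1..4 are linearizable; a witness order is A:
after step 1 (A enq(50)): queue <50>
with event 5 included (C responding at time 5), all real-time-consistent orders fail
no escape via the 1 pending operation (B): every completion choice fails
take A, C (pending dropped): step 2 already fails, because C deq() → 62 cannot occur there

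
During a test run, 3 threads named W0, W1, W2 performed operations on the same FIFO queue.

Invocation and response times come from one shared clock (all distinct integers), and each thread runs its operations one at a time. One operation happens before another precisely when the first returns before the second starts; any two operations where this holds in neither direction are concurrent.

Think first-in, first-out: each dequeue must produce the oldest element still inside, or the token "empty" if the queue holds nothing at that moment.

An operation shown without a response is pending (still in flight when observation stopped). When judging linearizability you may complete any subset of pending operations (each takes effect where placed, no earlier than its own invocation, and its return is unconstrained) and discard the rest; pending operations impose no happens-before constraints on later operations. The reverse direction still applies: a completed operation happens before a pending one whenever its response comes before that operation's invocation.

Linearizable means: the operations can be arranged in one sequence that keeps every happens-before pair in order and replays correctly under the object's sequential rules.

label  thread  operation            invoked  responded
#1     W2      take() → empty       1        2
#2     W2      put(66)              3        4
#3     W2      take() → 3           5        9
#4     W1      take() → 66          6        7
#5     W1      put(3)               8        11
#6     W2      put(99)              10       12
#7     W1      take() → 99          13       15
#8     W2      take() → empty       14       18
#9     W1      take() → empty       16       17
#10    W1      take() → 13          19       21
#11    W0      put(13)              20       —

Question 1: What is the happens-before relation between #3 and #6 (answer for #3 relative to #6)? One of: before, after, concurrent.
before

#3 spans [5,9], #6 spans [10,12]
resp(#3)=9 < inv(#6)=10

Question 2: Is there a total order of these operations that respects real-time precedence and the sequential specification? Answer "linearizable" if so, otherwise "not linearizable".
linearizable

a witness: #1, #2, #4, #5, #3, #6, #7, #8, #9, #11, #10
after step 1 (#1 take() → empty): queue <>
after step 2 (#2 put(66)): queue <66>
after step 3 (#4 take() → 66): queue <>
after step 4 (#5 put(3)): queue <3>
after step 5 (#3 take() → 3): queue <>
after step 6 (#6 put(99)): queue <99>
after step 7 (#7 take() → 99): queue <>
after step 8 (#8 take() → empty): queue <>
after step 9 (#9 take() → empty): queue <>
after step 10 (#11 put(13) (pending, included)): queue <13>
after step 11 (#10 take() → 13): queue <>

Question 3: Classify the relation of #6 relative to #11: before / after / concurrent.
before

#6 spans [10,12], #11 spans [20,…)
resp(#6)=12 < inv(#11)=20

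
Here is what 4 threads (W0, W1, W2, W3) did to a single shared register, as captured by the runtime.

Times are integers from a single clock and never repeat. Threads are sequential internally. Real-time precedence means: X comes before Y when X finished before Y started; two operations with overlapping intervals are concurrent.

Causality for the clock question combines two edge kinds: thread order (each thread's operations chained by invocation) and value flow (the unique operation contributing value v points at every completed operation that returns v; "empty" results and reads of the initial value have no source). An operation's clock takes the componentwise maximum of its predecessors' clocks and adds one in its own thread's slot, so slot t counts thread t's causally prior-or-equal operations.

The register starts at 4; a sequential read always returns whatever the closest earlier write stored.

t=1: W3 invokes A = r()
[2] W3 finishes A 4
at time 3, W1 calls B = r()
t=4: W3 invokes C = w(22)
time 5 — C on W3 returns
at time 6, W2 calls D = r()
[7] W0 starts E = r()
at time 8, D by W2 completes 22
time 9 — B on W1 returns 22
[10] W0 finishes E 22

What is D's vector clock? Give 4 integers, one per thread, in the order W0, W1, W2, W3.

(0, 0, 1, 2)

invoked at 1, A has no predecessors; its own W3 bump gives (0, 0, 0, 1)
from VC(A)=(0, 0, 0, 1), C (invoked 4) maxes components and bumps W3 → (0, 0, 0, 2)
from VC(C)=(0, 0, 0, 2), D (invoked 6) maxes components and bumps W2 → (0, 0, 1, 2)
from VC(C)=(0, 0, 0, 2), B (invoked 3) maxes components and bumps W1 → (0, 1, 0, 2)
from VC(C)=(0, 0, 0, 2), E (invoked 7) maxes components and bumps W0 → (1, 0, 0, 2)
target: VC(D) = (0, 0, 1, 2)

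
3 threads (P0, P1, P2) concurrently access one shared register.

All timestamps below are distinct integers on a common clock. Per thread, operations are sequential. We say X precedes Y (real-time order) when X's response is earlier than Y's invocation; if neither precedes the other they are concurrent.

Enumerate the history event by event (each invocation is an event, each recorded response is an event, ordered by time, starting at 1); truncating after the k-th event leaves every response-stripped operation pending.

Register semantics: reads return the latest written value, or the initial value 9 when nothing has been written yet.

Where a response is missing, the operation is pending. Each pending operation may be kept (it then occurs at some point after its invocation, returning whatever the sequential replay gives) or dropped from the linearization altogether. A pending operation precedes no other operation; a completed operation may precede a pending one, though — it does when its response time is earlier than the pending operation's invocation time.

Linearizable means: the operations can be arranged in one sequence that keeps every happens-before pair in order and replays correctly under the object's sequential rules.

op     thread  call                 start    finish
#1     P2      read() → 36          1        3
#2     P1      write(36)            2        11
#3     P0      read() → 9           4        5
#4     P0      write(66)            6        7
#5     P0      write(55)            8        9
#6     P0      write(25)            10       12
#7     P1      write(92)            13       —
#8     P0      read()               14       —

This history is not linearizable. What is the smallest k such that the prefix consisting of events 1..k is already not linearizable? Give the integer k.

events 1..4 are still linearizable — one witness is #2, #1:
after step 1 (#2 write(36) (pending, included)): value 36
after step 2 (#1 read() → 36): value 36
with event 5 included (#3 responding at time 5), all real-time-consistent orders fail
include/drop combinations of the 1 pending operation (#2) were all tried; none helps
one such order, #1, #3 (pending dropped), breaks at step 1 where #1 read() → 36 is illegal

5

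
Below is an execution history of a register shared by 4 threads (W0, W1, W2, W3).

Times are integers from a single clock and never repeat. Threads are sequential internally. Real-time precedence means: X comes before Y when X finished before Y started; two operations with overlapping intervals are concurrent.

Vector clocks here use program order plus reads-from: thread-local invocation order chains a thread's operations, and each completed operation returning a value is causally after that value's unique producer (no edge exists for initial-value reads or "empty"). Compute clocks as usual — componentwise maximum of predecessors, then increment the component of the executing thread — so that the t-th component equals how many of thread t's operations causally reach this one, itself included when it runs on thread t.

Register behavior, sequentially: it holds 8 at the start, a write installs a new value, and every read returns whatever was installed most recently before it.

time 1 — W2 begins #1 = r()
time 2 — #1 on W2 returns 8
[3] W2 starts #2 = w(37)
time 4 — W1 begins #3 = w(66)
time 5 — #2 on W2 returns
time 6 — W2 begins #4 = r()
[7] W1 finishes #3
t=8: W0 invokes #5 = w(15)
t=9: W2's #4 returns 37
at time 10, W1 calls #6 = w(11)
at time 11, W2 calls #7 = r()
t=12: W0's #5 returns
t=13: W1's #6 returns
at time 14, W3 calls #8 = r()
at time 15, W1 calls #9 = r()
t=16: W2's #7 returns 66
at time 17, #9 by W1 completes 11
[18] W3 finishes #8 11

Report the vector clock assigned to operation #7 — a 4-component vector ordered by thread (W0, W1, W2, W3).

(0, 1, 4, 0)

no predecessors for #1 (invoked 1): W2 increments from zero → (0, 0, 1, 0)
no predecessors for #3 (invoked 4): W1 increments from zero → (0, 1, 0, 0)
no predecessors for #5 (invoked 8): W0 increments from zero → (1, 0, 0, 0)
from VC(#1)=(0, 0, 1, 0), #2 (invoked 3) maxes components and bumps W2 → (0, 0, 2, 0)
from VC(#3)=(0, 1, 0, 0), #6 (invoked 10) maxes components and bumps W1 → (0, 2, 0, 0)
from VC(#2)=(0, 0, 2, 0), #4 (invoked 6) maxes components and bumps W2 → (0, 0, 3, 0)
from VC(#6)=(0, 2, 0, 0), #8 (invoked 14) maxes components and bumps W3 → (0, 2, 0, 1)
from VC(#6)=(0, 2, 0, 0), #9 (invoked 15) maxes components and bumps W1 → (0, 3, 0, 0)
from VC(#3)=(0, 1, 0, 0), VC(#4)=(0, 0, 3, 0), #7 (invoked 11) maxes components and bumps W2 → (0, 1, 4, 0)
target: VC(#7) = (0, 1, 4, 0)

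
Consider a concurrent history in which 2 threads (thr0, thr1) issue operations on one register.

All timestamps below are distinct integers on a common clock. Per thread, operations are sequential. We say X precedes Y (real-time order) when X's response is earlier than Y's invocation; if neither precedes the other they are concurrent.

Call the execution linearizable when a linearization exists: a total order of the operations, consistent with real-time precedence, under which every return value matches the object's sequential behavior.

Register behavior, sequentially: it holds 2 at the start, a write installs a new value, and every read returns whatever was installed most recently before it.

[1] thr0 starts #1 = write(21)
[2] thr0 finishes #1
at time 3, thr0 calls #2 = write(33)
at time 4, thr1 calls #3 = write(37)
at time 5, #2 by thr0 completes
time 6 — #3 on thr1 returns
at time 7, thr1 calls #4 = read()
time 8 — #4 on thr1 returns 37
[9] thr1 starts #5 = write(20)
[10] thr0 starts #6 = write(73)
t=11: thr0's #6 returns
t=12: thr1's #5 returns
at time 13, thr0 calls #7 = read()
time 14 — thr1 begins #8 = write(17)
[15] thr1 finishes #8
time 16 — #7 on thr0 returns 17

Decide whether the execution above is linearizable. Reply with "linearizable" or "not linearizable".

one valid linearization: #1, #2, #3, #4, #5, #6, #8, #7
step 1: #1 write(21) — value 21
step 2: #2 write(33) — value 33
step 3: #3 write(37) — value 37
step 4: #4 read() → 37 — value 37
step 5: #5 write(20) — value 20
step 6: #6 write(73) — value 73
step 7: #8 write(17) — value 17
step 8: #7 read() → 17 — value 17

linearizable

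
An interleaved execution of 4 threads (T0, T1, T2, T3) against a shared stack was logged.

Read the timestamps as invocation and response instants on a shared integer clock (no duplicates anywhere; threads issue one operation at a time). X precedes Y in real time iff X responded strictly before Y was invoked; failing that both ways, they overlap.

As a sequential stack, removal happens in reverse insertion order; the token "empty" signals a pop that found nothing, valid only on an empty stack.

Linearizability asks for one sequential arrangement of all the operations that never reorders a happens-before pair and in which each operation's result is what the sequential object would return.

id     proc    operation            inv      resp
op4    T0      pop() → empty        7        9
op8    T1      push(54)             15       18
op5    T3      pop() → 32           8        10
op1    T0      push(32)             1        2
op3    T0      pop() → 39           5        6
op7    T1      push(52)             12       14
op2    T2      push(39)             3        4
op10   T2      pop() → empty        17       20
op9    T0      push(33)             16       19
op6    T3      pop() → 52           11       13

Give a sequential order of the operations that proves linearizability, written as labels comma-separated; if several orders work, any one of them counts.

op1, op2, op3, op5, op4, op7, op6, op10, op8, op9

1. op1 push(32), leaving stack <32>
2. op2 push(39), leaving stack <32,39>
3. op3 pop() → 39, leaving stack <32>
4. op5 pop() → 32, leaving stack <>
5. op4 pop() → empty, leaving stack <>
6. op7 push(52), leaving stack <52>
7. op6 pop() → 52, leaving stack <>
8. op10 pop() → empty, leaving stack <>
9. op8 push(54), leaving stack <54>
10. op9 push(33), leaving stack <54,33>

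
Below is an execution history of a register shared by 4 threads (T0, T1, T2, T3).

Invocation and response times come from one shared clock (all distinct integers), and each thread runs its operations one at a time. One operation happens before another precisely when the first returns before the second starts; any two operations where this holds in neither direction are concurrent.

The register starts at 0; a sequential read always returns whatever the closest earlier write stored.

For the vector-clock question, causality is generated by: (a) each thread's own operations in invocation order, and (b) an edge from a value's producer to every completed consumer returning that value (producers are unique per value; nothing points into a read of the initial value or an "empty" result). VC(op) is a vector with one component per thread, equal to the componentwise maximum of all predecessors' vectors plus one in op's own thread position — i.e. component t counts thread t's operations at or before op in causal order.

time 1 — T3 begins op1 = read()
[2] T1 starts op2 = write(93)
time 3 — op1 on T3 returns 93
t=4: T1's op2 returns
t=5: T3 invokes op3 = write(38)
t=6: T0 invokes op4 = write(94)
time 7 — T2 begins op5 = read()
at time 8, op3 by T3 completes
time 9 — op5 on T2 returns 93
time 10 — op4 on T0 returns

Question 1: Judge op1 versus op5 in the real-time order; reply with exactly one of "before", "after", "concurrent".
Answer: before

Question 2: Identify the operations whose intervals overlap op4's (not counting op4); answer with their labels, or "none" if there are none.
Answer: op3, op5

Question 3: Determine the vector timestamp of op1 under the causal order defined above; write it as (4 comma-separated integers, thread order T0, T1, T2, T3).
Answer: (0, 1, 0, 1)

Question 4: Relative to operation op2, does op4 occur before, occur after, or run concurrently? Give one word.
Answer: after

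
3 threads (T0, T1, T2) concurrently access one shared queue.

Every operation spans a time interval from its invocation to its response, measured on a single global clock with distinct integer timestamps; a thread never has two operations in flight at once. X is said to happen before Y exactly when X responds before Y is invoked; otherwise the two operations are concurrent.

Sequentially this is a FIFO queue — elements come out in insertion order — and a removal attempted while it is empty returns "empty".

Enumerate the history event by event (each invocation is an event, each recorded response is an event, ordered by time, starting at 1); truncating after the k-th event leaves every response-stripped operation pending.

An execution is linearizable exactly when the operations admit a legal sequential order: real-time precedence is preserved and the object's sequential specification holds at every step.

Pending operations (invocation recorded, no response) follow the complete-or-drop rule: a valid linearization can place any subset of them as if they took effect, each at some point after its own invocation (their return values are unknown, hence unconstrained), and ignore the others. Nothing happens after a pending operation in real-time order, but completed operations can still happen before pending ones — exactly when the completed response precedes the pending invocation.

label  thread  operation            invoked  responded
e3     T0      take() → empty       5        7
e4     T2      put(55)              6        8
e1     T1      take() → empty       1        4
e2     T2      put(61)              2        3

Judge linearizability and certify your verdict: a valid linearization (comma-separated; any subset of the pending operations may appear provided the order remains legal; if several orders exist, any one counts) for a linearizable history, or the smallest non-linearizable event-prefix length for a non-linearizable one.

not linearizable — minimal violating prefix: 7 events

the violation lands at event 7, e3's response at time 7: events 1..6 linearize, events 1..7 do not
no legal order exists: 2 real-time-consistent candidates over 3 completed queue operations, all rejected
no completion choice of the 1 pending operation (e4) rescues it — every subset was tried
one such order, e1, e2, e3 (pending dropped), breaks at step 3 where e3 take() → empty is illegal
one such order, e2, e1, e3 (pending dropped), breaks at step 2 where e1 take() → empty is illegal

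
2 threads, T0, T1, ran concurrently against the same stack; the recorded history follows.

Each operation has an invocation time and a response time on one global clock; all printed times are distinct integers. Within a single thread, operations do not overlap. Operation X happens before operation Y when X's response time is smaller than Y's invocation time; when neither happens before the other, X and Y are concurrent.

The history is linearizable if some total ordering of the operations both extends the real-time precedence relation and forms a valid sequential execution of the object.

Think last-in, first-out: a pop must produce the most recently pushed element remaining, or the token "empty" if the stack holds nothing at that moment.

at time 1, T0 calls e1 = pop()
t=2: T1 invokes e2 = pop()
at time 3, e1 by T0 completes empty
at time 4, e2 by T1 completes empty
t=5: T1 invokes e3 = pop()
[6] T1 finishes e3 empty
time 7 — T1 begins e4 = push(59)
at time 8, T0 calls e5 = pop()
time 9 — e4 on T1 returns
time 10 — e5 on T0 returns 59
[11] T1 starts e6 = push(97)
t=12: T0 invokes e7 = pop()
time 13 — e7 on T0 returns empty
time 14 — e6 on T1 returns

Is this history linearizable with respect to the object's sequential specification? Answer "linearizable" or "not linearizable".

linearizable

one valid linearization: e1, e2, e3, e4, e5, e7, e6
1. e1 pop() → empty, leaving stack <>
2. e2 pop() → empty, leaving stack <>
3. e3 pop() → empty, leaving stack <>
4. e4 push(59), leaving stack <59>
5. e5 pop() → 59, leaving stack <>
6. e7 pop() → empty, leaving stack <>
7. e6 push(97), leaving stack <97>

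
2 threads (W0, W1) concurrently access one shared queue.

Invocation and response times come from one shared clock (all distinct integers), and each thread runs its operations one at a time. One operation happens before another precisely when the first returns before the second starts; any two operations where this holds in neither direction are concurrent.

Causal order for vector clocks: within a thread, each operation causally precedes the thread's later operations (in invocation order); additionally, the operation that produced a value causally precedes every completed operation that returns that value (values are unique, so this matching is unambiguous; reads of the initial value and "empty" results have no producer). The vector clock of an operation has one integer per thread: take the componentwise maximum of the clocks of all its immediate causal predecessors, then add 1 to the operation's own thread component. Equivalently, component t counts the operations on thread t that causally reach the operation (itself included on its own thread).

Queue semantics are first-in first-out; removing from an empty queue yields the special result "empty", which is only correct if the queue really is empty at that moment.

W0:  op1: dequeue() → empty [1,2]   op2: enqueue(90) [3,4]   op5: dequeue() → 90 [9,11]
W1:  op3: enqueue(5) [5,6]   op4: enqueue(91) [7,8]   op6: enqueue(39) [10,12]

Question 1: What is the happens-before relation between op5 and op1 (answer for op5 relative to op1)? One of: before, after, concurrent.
Answer: after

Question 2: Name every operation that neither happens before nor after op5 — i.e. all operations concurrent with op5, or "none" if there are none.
Answer: op6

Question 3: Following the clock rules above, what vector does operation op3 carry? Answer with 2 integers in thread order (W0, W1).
Answer: (0, 1)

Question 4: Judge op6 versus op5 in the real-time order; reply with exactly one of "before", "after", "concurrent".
Answer: concurrent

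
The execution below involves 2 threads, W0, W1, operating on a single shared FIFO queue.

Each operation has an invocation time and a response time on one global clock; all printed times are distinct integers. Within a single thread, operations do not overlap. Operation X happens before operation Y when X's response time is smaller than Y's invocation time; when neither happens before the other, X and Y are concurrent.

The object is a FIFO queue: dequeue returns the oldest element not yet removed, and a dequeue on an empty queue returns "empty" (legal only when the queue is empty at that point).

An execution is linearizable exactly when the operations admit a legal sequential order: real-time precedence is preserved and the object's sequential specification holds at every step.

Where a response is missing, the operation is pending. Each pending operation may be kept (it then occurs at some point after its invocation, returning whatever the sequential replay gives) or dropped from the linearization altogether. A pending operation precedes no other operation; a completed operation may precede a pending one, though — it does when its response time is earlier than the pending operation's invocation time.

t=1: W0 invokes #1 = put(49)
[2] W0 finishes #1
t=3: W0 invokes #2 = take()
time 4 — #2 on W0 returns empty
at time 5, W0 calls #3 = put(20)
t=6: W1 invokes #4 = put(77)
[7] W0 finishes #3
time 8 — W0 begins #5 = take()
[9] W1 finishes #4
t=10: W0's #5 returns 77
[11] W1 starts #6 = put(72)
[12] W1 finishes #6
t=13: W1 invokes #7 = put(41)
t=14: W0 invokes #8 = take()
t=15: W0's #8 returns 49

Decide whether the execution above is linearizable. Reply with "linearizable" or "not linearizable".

events 1..3 are fine; event 4 — the response of #2 at time 4 — makes the prefix non-linearizable
a single order respects real time; the 2 completed FIFO queue operations fail replay along it
one such order, #1, #2, breaks at step 2 where #2 take() → empty is illegal

not linearizable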